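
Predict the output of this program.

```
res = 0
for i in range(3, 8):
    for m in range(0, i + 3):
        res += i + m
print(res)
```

355

i=3,m=0: res = 0+3 = 3
i=3,m=1: res = 3+4 = 7
i=3,m=2: res = 7+5 = 12
i=3,m=3: res = 12+6 = 18
i=3,m=4: res = 18+7 = 25
i=3,m=5: res = 25+8 = 33
i=4,m=0: res = 33+4 = 37
i=4,m=1: res = 37+5 = 42
i=4,m=2: res = 42+6 = 48
i=4,m=3: res = 48+7 = 55
i=4,m=4: res = 55+8 = 63
i=4,m=5: res = 63+9 = 72
i=4,m=6: res = 72+10 = 82
i=5,m=0: res = 82+5 = 87
i=5,m=1: res = 87+6 = 93
i=5,m=2: res = 93+7 = 100
i=5,m=3: res = 100+8 = 108
i=5,m=4: res = 108+9 = 117
i=5,m=5: res = 117+10 = 127
i=5,m=6: res = 127+11 = 138
i=5,m=7: res = 138+12 = 150
i=6,m=0: res = 150+6 = 156
i=6,m=1: res = 156+7 = 163
i=6,m=2: res = 163+8 = 171
i=6,m=3: res = 171+9 = 180
i=6,m=4: res = 180+10 = 190
i=6,m=5: res = 190+11 = 201
i=6,m=6: res = 201+12 = 213
i=6,m=7: res = 213+13 = 226
i=6,m=8: res = 226+14 = 240
i=7,m=0: res = 240+7 = 247
i=7,m=1: res = 247+8 = 255
i=7,m=2: res = 255+9 = 264
i=7,m=3: res = 264+10 = 274
i=7,m=4: res = 274+11 = 285
i=7,m=5: res = 285+12 = 297
i=7,m=6: res = 297+13 = 310
i=7,m=7: res = 310+14 = 324
i=7,m=8: res = 324+15 = 339
i=7,m=9: res = 339+16 = 355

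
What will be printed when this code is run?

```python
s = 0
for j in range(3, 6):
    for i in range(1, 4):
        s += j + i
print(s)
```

54

j=3,i=1: s = 0+4 = 4
j=3,i=2: s = 4+5 = 9
j=3,i=3: s = 9+6 = 15
j=4,i=1: s = 15+5 = 20
j=4,i=2: s = 20+6 = 26
j=4,i=3: s = 26+7 = 33
j=5,i=1: s = 33+6 = 39
j=5,i=2: s = 39+7 = 46
j=5,i=3: s = 46+8 = 54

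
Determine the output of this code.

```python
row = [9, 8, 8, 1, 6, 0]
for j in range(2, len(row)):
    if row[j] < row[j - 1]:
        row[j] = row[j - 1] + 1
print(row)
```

[9, 8, 8, 9, 10, 11]

j=2: 8>=8, unchanged → [9, 8, 8, 1, 6, 0]
j=3: 1<8, row[3] = 8+1 = 9 → [9, 8, 8, 9, 6, 0]
j=4: 6<9, row[4] = 9+1 = 10 → [9, 8, 8, 9, 10, 0]
j=5: 0<10, row[5] = 10+1 = 11 → [9, 8, 8, 9, 10, 11]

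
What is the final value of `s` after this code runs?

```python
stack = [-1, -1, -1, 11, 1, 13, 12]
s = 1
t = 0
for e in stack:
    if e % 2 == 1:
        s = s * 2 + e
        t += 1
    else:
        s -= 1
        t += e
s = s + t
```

e=-1: odd, s = 1*2+(-1) = 1; t=1
e=-1: odd, s = 1*2+(-1) = 1; t=2
e=-1: odd, s = 1*2+(-1) = 1; t=3
e=11: odd, s = 1*2+11 = 13; t=4
e=1: odd, s = 13*2+1 = 27; t=5
e=13: odd, s = 27*2+13 = 67; t=6
e=12: not odd, s = 67-1 = 66; t=18
s+t = 66+18 = 84

84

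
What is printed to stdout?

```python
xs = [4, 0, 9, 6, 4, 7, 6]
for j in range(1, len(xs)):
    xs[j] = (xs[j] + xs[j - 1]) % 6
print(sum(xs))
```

j=1: xs[1] = (0+4)%6 = 4 → [4, 4, 9, 6, 4, 7, 6]
j=2: xs[2] = (9+4)%6 = 1 → [4, 4, 1, 6, 4, 7, 6]
j=3: xs[3] = (6+1)%6 = 1 → [4, 4, 1, 1, 4, 7, 6]
j=4: xs[4] = (4+1)%6 = 5 → [4, 4, 1, 1, 5, 7, 6]
j=5: xs[5] = (7+5)%6 = 0 → [4, 4, 1, 1, 5, 0, 6]
j=6: xs[6] = (6+0)%6 = 0 → [4, 4, 1, 1, 5, 0, 0]
sum = 15

15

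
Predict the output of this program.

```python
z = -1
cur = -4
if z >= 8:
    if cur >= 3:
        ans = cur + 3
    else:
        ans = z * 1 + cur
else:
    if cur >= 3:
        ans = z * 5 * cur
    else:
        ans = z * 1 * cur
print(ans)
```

z=-1, cur=-4
z >= 8 is False; cur >= 3 is False
→ ans = z * 1 * cur = 4

4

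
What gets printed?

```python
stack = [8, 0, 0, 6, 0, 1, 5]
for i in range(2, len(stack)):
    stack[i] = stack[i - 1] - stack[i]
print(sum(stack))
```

-23

i=2: stack[2] = 0-0 = 0 → [8, 0, 0, 6, 0, 1, 5]
i=3: stack[3] = 0-6 = -6 → [8, 0, 0, -6, 0, 1, 5]
i=4: stack[4] = (-6)-0 = -6 → [8, 0, 0, -6, -6, 1, 5]
i=5: stack[5] = (-6)-1 = -7 → [8, 0, 0, -6, -6, -7, 5]
i=6: stack[6] = (-7)-5 = -12 → [8, 0, 0, -6, -6, -7, -12]
sum = -23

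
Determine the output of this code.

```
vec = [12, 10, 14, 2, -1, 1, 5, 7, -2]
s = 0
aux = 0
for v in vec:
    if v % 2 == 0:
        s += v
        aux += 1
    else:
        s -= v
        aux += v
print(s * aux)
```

v=12: even, s = 0+12 = 12; aux=1
v=10: even, s = 12+10 = 22; aux=2
v=14: even, s = 22+14 = 36; aux=3
v=2: even, s = 36+2 = 38; aux=4
v=-1: not even, s = 38-(-1) = 39; aux=3
v=1: not even, s = 39-1 = 38; aux=4
v=5: not even, s = 38-5 = 33; aux=9
v=7: not even, s = 33-7 = 26; aux=16
v=-2: even, s = 26+(-2) = 24; aux=17
s*aux = 24*17 = 408

408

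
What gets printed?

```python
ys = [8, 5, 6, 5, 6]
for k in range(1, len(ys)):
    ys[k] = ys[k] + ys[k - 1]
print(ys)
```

[8, 13, 19, 24, 30]

k=1: ys[1] = 5+8 = 13 → [8, 13, 6, 5, 6]
k=2: ys[2] = 6+13 = 19 → [8, 13, 19, 5, 6]
k=3: ys[3] = 5+19 = 24 → [8, 13, 19, 24, 6]
k=4: ys[4] = 6+24 = 30 → [8, 13, 19, 24, 30]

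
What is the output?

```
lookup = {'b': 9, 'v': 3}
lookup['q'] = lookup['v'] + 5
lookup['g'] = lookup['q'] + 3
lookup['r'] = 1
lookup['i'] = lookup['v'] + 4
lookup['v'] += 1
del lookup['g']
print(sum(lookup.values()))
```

29

lookup['q'] = lookup['v']+5 = 8 → {'b': 9, 'v': 3, 'q': 8}
lookup['g'] = lookup['q']+3 = 11 → {'b': 9, 'v': 3, 'q': 8, 'g': 11}
lookup['r'] = 1 → {'b': 9, 'v': 3, 'q': 8, 'g': 11, 'r': 1}
lookup['i'] = lookup['v']+4 = 7 → {'b': 9, 'v': 3, 'q': 8, 'g': 11, 'r': 1, 'i': 7}
lookup['v'] = 3+1 = 4 → {'b': 9, 'v': 4, 'q': 8, 'g': 11, 'r': 1, 'i': 7}
del 'g' → {'b': 9, 'v': 4, 'q': 8, 'r': 1, 'i': 7}
sum of values = 29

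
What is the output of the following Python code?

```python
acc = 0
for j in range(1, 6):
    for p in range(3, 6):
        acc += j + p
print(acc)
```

j=1,p=3: acc = 0+4 = 4
j=1,p=4: acc = 4+5 = 9
j=1,p=5: acc = 9+6 = 15
j=2,p=3: acc = 15+5 = 20
j=2,p=4: acc = 20+6 = 26
j=2,p=5: acc = 26+7 = 33
j=3,p=3: acc = 33+6 = 39
j=3,p=4: acc = 39+7 = 46
j=3,p=5: acc = 46+8 = 54
j=4,p=3: acc = 54+7 = 61
j=4,p=4: acc = 61+8 = 69
j=4,p=5: acc = 69+9 = 78
j=5,p=3: acc = 78+8 = 86
j=5,p=4: acc = 86+9 = 95
j=5,p=5: acc = 95+10 = 105

105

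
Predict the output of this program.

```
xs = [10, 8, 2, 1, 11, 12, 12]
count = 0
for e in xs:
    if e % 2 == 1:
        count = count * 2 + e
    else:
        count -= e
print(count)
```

e=10: not odd, count = 0-10 = -10
e=8: not odd, count = (-10)-8 = -18
e=2: not odd, count = (-18)-2 = -20
e=1: odd, count = (-20)*2+1 = -39
e=11: odd, count = (-39)*2+11 = -67
e=12: not odd, count = (-67)-12 = -79
e=12: not odd, count = (-79)-12 = -91

-91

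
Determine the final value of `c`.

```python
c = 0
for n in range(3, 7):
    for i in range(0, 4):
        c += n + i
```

n=3,i=0: c = 0+3 = 3
n=3,i=1: c = 3+4 = 7
n=3,i=2: c = 7+5 = 12
n=3,i=3: c = 12+6 = 18
n=4,i=0: c = 18+4 = 22
n=4,i=1: c = 22+5 = 27
n=4,i=2: c = 27+6 = 33
n=4,i=3: c = 33+7 = 40
n=5,i=0: c = 40+5 = 45
n=5,i=1: c = 45+6 = 51
n=5,i=2: c = 51+7 = 58
n=5,i=3: c = 58+8 = 66
n=6,i=0: c = 66+6 = 72
n=6,i=1: c = 72+7 = 79
n=6,i=2: c = 79+8 = 87
n=6,i=3: c = 87+9 = 96

96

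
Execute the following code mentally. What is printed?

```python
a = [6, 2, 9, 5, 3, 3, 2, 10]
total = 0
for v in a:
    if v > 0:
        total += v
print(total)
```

40

v=6: >0, total = 0+6 = 6
v=2: >0, total = 6+2 = 8
v=9: >0, total = 8+9 = 17
v=5: >0, total = 17+5 = 22
v=3: >0, total = 22+3 = 25
v=3: >0, total = 25+3 = 28
v=2: >0, total = 28+2 = 30
v=10: >0, total = 30+10 = 40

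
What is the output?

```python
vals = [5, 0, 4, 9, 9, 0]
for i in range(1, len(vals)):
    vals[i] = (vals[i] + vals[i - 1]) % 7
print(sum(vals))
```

i=1: vals[1] = (0+5)%7 = 5 → [5, 5, 4, 9, 9, 0]
i=2: vals[2] = (4+5)%7 = 2 → [5, 5, 2, 9, 9, 0]
i=3: vals[3] = (9+2)%7 = 4 → [5, 5, 2, 4, 9, 0]
i=4: vals[4] = (9+4)%7 = 6 → [5, 5, 2, 4, 6, 0]
i=5: vals[5] = (0+6)%7 = 6 → [5, 5, 2, 4, 6, 6]
sum = 28

28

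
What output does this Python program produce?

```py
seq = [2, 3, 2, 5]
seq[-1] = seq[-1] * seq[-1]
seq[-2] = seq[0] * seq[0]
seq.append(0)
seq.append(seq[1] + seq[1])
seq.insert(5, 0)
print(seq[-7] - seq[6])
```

seq[-1] = seq[-1]*seq[-1] = 5*5 = 25 → [2, 3, 2, 25]
seq[-2] = seq[0]*seq[0] = 2*2 = 4 → [2, 3, 4, 25]
append 0 → [2, 3, 4, 25, 0]
append seq[1]+seq[1] = 3+3 = 6 → [2, 3, 4, 25, 0, 6]
insert 0 at 5 → [2, 3, 4, 25, 0, 0, 6]
seq[-7]-seq[6] = 2-6 = -4

-4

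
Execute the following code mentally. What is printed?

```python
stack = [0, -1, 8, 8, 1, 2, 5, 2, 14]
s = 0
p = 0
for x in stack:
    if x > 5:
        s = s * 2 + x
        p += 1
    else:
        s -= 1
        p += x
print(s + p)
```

50

x=0: not >5, s = 0-1 = -1; p=0
x=-1: not >5, s = (-1)-1 = -2; p=-1
x=8: >5, s = (-2)*2+8 = 4; p=0
x=8: >5, s = 4*2+8 = 16; p=1
x=1: not >5, s = 16-1 = 15; p=2
x=2: not >5, s = 15-1 = 14; p=4
x=5: not >5, s = 14-1 = 13; p=9
x=2: not >5, s = 13-1 = 12; p=11
x=14: >5, s = 12*2+14 = 38; p=12
s+p = 38+12 = 50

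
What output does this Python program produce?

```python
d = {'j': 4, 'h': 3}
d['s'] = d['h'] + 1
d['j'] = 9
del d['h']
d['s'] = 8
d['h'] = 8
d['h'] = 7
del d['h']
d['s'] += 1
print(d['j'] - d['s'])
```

d['s'] = d['h']+1 = 4 → {'j': 4, 'h': 3, 's': 4}
d['j'] = 9 → {'j': 9, 'h': 3, 's': 4}
del 'h' → {'j': 9, 's': 4}
d['s'] = 8 → {'j': 9, 's': 8}
d['h'] = 8 → {'j': 9, 's': 8, 'h': 8}
d['h'] = 7 → {'j': 9, 's': 8, 'h': 7}
del 'h' → {'j': 9, 's': 8}
d['s'] = 8+1 = 9 → {'j': 9, 's': 9}
d['j']-d['s'] = 9-9 = 0

0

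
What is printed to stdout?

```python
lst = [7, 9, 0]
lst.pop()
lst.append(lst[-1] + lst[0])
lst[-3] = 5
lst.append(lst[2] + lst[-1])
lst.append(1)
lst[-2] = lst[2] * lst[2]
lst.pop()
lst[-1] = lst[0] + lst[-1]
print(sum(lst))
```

291

pop() removes 0 → [7, 9]
append lst[-1]+lst[0] = 9+7 = 16 → [7, 9, 16]
lst[-3] = 5 → [5, 9, 16]
append lst[2]+lst[-1] = 16+16 = 32 → [5, 9, 16, 32]
append 1 → [5, 9, 16, 32, 1]
lst[-2] = lst[2]*lst[2] = 16*16 = 256 → [5, 9, 16, 256, 1]
pop() removes 1 → [5, 9, 16, 256]
lst[-1] = lst[0]+lst[-1] = 5+256 = 261 → [5, 9, 16, 261]
sum = 291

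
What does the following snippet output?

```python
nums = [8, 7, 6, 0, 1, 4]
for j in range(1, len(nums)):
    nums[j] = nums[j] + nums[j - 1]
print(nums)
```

j=1: nums[1] = 7+8 = 15 → [8, 15, 6, 0, 1, 4]
j=2: nums[2] = 6+15 = 21 → [8, 15, 21, 0, 1, 4]
j=3: nums[3] = 0+21 = 21 → [8, 15, 21, 21, 1, 4]
j=4: nums[4] = 1+21 = 22 → [8, 15, 21, 21, 22, 4]
j=5: nums[5] = 4+22 = 26 → [8, 15, 21, 21, 22, 26]

[8, 15, 21, 21, 22, 26]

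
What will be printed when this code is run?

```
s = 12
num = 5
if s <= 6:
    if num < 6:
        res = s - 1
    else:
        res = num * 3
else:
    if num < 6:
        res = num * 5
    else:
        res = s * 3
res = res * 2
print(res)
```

50

s=12, num=5
s <= 6 is False; num < 6 is True
→ res = num * 5 = 25
res = 25*2 = 50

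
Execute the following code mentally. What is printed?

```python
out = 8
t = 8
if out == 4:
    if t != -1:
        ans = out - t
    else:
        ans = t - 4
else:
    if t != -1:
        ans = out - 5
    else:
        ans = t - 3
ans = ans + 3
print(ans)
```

6

out=8, t=8
out == 4 is False; t != -1 is True
→ ans = out - 5 = 3
ans = 3+3 = 6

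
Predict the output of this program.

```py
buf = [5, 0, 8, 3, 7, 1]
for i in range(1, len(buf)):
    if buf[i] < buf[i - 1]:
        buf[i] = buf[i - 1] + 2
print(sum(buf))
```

56

i=1: 0<5, buf[1] = 5+2 = 7 → [5, 7, 8, 3, 7, 1]
i=2: 8>=7, unchanged → [5, 7, 8, 3, 7, 1]
i=3: 3<8, buf[3] = 8+2 = 10 → [5, 7, 8, 10, 7, 1]
i=4: 7<10, buf[4] = 10+2 = 12 → [5, 7, 8, 10, 12, 1]
i=5: 1<12, buf[5] = 12+2 = 14 → [5, 7, 8, 10, 12, 14]
sum = 56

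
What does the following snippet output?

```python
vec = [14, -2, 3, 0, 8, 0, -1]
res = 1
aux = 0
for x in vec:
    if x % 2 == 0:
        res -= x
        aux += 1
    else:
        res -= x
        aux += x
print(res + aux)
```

-14

x=14: even, res = 1-14 = -13; aux=1
x=-2: even, res = (-13)-(-2) = -11; aux=2
x=3: not even, res = (-11)-3 = -14; aux=5
x=0: even, res = (-14)-0 = -14; aux=6
x=8: even, res = (-14)-8 = -22; aux=7
x=0: even, res = (-22)-0 = -22; aux=8
x=-1: not even, res = (-22)-(-1) = -21; aux=7
res+aux = (-21)+7 = -14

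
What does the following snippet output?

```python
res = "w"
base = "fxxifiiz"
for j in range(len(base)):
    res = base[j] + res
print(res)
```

ziifixxfw

j=0: prepend 'f' → 'fw'
j=1: prepend 'x' → 'xfw'
j=2: prepend 'x' → 'xxfw'
j=3: prepend 'i' → 'ixxfw'
j=4: prepend 'f' → 'fixxfw'
j=5: prepend 'i' → 'ifixxfw'
j=6: prepend 'i' → 'iifixxfw'
j=7: prepend 'z' → 'ziifixxfw'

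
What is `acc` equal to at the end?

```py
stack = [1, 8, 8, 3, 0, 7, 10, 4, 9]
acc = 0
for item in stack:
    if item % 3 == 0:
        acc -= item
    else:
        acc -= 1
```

item=1: not %3==0, acc = 0-1 = -1
item=8: not %3==0, acc = (-1)-1 = -2
item=8: not %3==0, acc = (-2)-1 = -3
item=3: %3==0, acc = (-3)-3 = -6
item=0: %3==0, acc = (-6)-0 = -6
item=7: not %3==0, acc = (-6)-1 = -7
item=10: not %3==0, acc = (-7)-1 = -8
item=4: not %3==0, acc = (-8)-1 = -9
item=9: %3==0, acc = (-9)-9 = -18

-18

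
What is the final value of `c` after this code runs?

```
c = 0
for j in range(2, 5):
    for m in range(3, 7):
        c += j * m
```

162

j=2,m=3: c = 0+6 = 6
j=2,m=4: c = 6+8 = 14
j=2,m=5: c = 14+10 = 24
j=2,m=6: c = 24+12 = 36
j=3,m=3: c = 36+9 = 45
j=3,m=4: c = 45+12 = 57
j=3,m=5: c = 57+15 = 72
j=3,m=6: c = 72+18 = 90
j=4,m=3: c = 90+12 = 102
j=4,m=4: c = 102+16 = 118
j=4,m=5: c = 118+20 = 138
j=4,m=6: c = 138+24 = 162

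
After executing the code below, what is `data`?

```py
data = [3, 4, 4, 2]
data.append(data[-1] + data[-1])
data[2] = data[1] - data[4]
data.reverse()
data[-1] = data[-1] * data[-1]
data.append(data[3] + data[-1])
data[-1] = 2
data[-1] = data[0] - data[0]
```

[4, 2, 0, 4, 9, 0]

append data[-1]+data[-1] = 2+2 = 4 → [3, 4, 4, 2, 4]
data[2] = data[1]-data[4] = 4-4 = 0 → [3, 4, 0, 2, 4]
reverse → [4, 2, 0, 4, 3]
data[-1] = data[-1]*data[-1] = 3*3 = 9 → [4, 2, 0, 4, 9]
append data[3]+data[-1] = 4+9 = 13 → [4, 2, 0, 4, 9, 13]
data[-1] = 2 → [4, 2, 0, 4, 9, 2]
data[-1] = data[0]-data[0] = 4-4 = 0 → [4, 2, 0, 4, 9, 0]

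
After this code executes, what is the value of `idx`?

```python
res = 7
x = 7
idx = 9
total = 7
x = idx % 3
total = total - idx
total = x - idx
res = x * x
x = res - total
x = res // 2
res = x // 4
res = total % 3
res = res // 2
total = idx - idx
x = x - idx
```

x = 9%3 = 0
total = 7-9 = -2
total = 0-9 = -9
res = 0*0 = 0
x = 0-(-9) = 9
x = 0//2 = 0
res = 0//4 = 0
res = (-9)%3 = 0
res = 0//2 = 0
total = 9-9 = 0
x = 0-9 = -9

9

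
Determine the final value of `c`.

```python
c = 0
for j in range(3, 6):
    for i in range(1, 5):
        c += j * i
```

j=3,i=1: c = 0+3 = 3
j=3,i=2: c = 3+6 = 9
j=3,i=3: c = 9+9 = 18
j=3,i=4: c = 18+12 = 30
j=4,i=1: c = 30+4 = 34
j=4,i=2: c = 34+8 = 42
j=4,i=3: c = 42+12 = 54
j=4,i=4: c = 54+16 = 70
j=5,i=1: c = 70+5 = 75
j=5,i=2: c = 75+10 = 85
j=5,i=3: c = 85+15 = 100
j=5,i=4: c = 100+20 = 120

120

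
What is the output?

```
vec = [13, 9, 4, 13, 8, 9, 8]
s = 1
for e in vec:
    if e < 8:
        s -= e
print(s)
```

-3

e=13: not <8
e=9: not <8
e=4: <8, s = 1-4 = -3
e=13: not <8
e=8: not <8
e=9: not <8
e=8: not <8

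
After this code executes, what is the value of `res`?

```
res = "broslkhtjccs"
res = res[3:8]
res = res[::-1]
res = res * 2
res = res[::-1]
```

'slkhtslkht'

slice [3:8] → 'slkht'
reverse → 'thkls'
repeat ×2 → 'thklsthkls'
reverse → 'slkhtslkht'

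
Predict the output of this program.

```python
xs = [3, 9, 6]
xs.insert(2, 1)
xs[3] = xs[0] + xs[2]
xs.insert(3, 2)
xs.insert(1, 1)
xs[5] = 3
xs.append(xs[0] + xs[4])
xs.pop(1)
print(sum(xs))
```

23

insert 1 at 2 → [3, 9, 1, 6]
xs[3] = xs[0]+xs[2] = 3+1 = 4 → [3, 9, 1, 4]
insert 2 at 3 → [3, 9, 1, 2, 4]
insert 1 at 1 → [3, 1, 9, 1, 2, 4]
xs[5] = 3 → [3, 1, 9, 1, 2, 3]
append xs[0]+xs[4] = 3+2 = 5 → [3, 1, 9, 1, 2, 3, 5]
pop(1) removes 1 → [3, 9, 1, 2, 3, 5]
sum = 23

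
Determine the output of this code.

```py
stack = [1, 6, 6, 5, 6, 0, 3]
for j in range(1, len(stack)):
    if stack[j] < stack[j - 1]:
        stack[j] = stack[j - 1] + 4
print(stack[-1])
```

22

j=1: 6>=1, unchanged → [1, 6, 6, 5, 6, 0, 3]
j=2: 6>=6, unchanged → [1, 6, 6, 5, 6, 0, 3]
j=3: 5<6, stack[3] = 6+4 = 10 → [1, 6, 6, 10, 6, 0, 3]
j=4: 6<10, stack[4] = 10+4 = 14 → [1, 6, 6, 10, 14, 0, 3]
j=5: 0<14, stack[5] = 14+4 = 18 → [1, 6, 6, 10, 14, 18, 3]
j=6: 3<18, stack[6] = 18+4 = 22 → [1, 6, 6, 10, 14, 18, 22]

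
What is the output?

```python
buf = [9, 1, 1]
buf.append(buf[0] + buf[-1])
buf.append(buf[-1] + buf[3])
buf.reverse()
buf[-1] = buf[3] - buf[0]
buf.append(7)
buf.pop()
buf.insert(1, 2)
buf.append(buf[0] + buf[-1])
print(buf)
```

append buf[0]+buf[-1] = 9+1 = 10 → [9, 1, 1, 10]
append buf[-1]+buf[3] = 10+10 = 20 → [9, 1, 1, 10, 20]
reverse → [20, 10, 1, 1, 9]
buf[-1] = buf[3]-buf[0] = 1-20 = -19 → [20, 10, 1, 1, -19]
append 7 → [20, 10, 1, 1, -19, 7]
pop() removes 7 → [20, 10, 1, 1, -19]
insert 2 at 1 → [20, 2, 10, 1, 1, -19]
append buf[0]+buf[-1] = 20+(-19) = 1 → [20, 2, 10, 1, 1, -19, 1]

[20, 2, 10, 1, 1, -19, 1]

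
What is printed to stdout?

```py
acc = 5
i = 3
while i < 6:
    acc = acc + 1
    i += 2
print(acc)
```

7

i=3: acc = 5+1 = 6
i=5: acc = 6+1 = 7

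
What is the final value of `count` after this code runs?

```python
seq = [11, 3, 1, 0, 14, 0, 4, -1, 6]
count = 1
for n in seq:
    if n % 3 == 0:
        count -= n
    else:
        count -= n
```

n=11: not %3==0, count = 1-11 = -10
n=3: %3==0, count = (-10)-3 = -13
n=1: not %3==0, count = (-13)-1 = -14
n=0: %3==0, count = (-14)-0 = -14
n=14: not %3==0, count = (-14)-14 = -28
n=0: %3==0, count = (-28)-0 = -28
n=4: not %3==0, count = (-28)-4 = -32
n=-1: not %3==0, count = (-32)-(-1) = -31
n=6: %3==0, count = (-31)-6 = -37

-37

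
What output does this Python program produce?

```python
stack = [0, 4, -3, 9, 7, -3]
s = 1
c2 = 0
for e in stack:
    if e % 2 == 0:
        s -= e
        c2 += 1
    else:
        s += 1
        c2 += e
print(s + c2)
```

e=0: even, s = 1-0 = 1; c2=1
e=4: even, s = 1-4 = -3; c2=2
e=-3: not even, s = (-3)+1 = -2; c2=-1
e=9: not even, s = (-2)+1 = -1; c2=8
e=7: not even, s = (-1)+1 = 0; c2=15
e=-3: not even, s = 0+1 = 1; c2=12
s+c2 = 1+12 = 13

13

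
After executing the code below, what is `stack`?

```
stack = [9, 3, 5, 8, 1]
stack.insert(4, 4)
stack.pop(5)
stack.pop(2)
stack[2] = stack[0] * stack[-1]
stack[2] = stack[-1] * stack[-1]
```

[9, 3, 16, 4]

insert 4 at 4 → [9, 3, 5, 8, 4, 1]
pop(5) removes 1 → [9, 3, 5, 8, 4]
pop(2) removes 5 → [9, 3, 8, 4]
stack[2] = stack[0]*stack[-1] = 9*4 = 36 → [9, 3, 36, 4]
stack[2] = stack[-1]*stack[-1] = 4*4 = 16 → [9, 3, 16, 4]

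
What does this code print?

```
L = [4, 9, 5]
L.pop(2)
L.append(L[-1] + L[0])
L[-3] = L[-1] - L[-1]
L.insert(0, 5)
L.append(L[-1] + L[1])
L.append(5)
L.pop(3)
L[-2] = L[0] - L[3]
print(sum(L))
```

11

pop(2) removes 5 → [4, 9]
append L[-1]+L[0] = 9+4 = 13 → [4, 9, 13]
L[-3] = L[-1]-L[-1] = 13-13 = 0 → [0, 9, 13]
insert 5 at 0 → [5, 0, 9, 13]
append L[-1]+L[1] = 13+0 = 13 → [5, 0, 9, 13, 13]
append 5 → [5, 0, 9, 13, 13, 5]
pop(3) removes 13 → [5, 0, 9, 13, 5]
L[-2] = L[0]-L[3] = 5-13 = -8 → [5, 0, 9, -8, 5]
sum = 11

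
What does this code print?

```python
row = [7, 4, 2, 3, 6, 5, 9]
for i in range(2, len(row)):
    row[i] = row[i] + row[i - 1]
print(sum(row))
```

i=2: row[2] = 2+4 = 6 → [7, 4, 6, 3, 6, 5, 9]
i=3: row[3] = 3+6 = 9 → [7, 4, 6, 9, 6, 5, 9]
i=4: row[4] = 6+9 = 15 → [7, 4, 6, 9, 15, 5, 9]
i=5: row[5] = 5+15 = 20 → [7, 4, 6, 9, 15, 20, 9]
i=6: row[6] = 9+20 = 29 → [7, 4, 6, 9, 15, 20, 29]
sum = 90

90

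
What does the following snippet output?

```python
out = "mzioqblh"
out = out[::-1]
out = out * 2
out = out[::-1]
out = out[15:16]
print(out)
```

h

reverse → 'hlbqoizm'
repeat ×2 → 'hlbqoizmhlbqoizm'
reverse → 'mzioqblhmzioqblh'
slice [15:16] → 'h'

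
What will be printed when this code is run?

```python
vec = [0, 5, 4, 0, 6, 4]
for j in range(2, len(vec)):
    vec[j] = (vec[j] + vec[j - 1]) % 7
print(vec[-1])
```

j=2: vec[2] = (4+5)%7 = 2 → [0, 5, 2, 0, 6, 4]
j=3: vec[3] = (0+2)%7 = 2 → [0, 5, 2, 2, 6, 4]
j=4: vec[4] = (6+2)%7 = 1 → [0, 5, 2, 2, 1, 4]
j=5: vec[5] = (4+1)%7 = 5 → [0, 5, 2, 2, 1, 5]

5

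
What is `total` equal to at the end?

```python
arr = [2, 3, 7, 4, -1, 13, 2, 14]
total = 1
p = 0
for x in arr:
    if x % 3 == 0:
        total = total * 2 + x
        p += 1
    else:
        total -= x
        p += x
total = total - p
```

-80

x=2: not %3==0, total = 1-2 = -1; p=2
x=3: %3==0, total = (-1)*2+3 = 1; p=3
x=7: not %3==0, total = 1-7 = -6; p=10
x=4: not %3==0, total = (-6)-4 = -10; p=14
x=-1: not %3==0, total = (-10)-(-1) = -9; p=13
x=13: not %3==0, total = (-9)-13 = -22; p=26
x=2: not %3==0, total = (-22)-2 = -24; p=28
x=14: not %3==0, total = (-24)-14 = -38; p=42
total-p = (-38)-42 = -80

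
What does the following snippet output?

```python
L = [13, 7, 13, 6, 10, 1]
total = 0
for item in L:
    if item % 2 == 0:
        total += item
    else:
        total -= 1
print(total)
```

item=13: not even, total = 0-1 = -1
item=7: not even, total = (-1)-1 = -2
item=13: not even, total = (-2)-1 = -3
item=6: even, total = (-3)+6 = 3
item=10: even, total = 3+10 = 13
item=1: not even, total = 13-1 = 12

12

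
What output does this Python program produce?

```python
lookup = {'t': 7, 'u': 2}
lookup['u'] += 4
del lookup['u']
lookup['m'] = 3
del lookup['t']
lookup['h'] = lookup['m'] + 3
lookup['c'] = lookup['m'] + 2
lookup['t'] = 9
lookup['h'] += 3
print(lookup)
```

lookup['u'] = 2+4 = 6 → {'t': 7, 'u': 6}
del 'u' → {'t': 7}
lookup['m'] = 3 → {'t': 7, 'm': 3}
del 't' → {'m': 3}
lookup['h'] = lookup['m']+3 = 6 → {'m': 3, 'h': 6}
lookup['c'] = lookup['m']+2 = 5 → {'m': 3, 'h': 6, 'c': 5}
lookup['t'] = 9 → {'m': 3, 'h': 6, 'c': 5, 't': 9}
lookup['h'] = 6+3 = 9 → {'m': 3, 'h': 9, 'c': 5, 't': 9}

{'m': 3, 'h': 9, 'c': 5, 't': 9}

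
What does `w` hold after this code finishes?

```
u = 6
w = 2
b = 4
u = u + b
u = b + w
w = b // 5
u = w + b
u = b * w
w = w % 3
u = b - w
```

u = 6+4 = 10
u = 4+2 = 6
w = 4//5 = 0
u = 0+4 = 4
u = 4*0 = 0
w = 0%3 = 0
u = 4-0 = 4

0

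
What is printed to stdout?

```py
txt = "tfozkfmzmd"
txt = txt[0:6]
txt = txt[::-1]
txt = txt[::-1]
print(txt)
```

slice [0:6] → 'tfozkf'
reverse → 'fkzoft'
reverse → 'tfozkf'

tfozkf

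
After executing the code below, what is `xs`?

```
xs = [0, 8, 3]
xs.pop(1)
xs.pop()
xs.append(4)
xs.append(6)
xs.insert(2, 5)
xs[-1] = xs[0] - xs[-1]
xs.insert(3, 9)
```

pop(1) removes 8 → [0, 3]
pop() removes 3 → [0]
append 4 → [0, 4]
append 6 → [0, 4, 6]
insert 5 at 2 → [0, 4, 5, 6]
xs[-1] = xs[0]-xs[-1] = 0-6 = -6 → [0, 4, 5, -6]
insert 9 at 3 → [0, 4, 5, 9, -6]

[0, 4, 5, 9, -6]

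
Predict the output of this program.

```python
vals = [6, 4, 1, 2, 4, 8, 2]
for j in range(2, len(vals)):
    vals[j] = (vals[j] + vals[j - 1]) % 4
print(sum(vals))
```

j=2: vals[2] = (1+4)%4 = 1 → [6, 4, 1, 2, 4, 8, 2]
j=3: vals[3] = (2+1)%4 = 3 → [6, 4, 1, 3, 4, 8, 2]
j=4: vals[4] = (4+3)%4 = 3 → [6, 4, 1, 3, 3, 8, 2]
j=5: vals[5] = (8+3)%4 = 3 → [6, 4, 1, 3, 3, 3, 2]
j=6: vals[6] = (2+3)%4 = 1 → [6, 4, 1, 3, 3, 3, 1]
sum = 21

21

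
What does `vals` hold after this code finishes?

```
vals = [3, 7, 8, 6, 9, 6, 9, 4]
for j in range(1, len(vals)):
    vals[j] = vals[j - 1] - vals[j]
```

j=1: vals[1] = 3-7 = -4 → [3, -4, 8, 6, 9, 6, 9, 4]
j=2: vals[2] = (-4)-8 = -12 → [3, -4, -12, 6, 9, 6, 9, 4]
j=3: vals[3] = (-12)-6 = -18 → [3, -4, -12, -18, 9, 6, 9, 4]
j=4: vals[4] = (-18)-9 = -27 → [3, -4, -12, -18, -27, 6, 9, 4]
j=5: vals[5] = (-27)-6 = -33 → [3, -4, -12, -18, -27, -33, 9, 4]
j=6: vals[6] = (-33)-9 = -42 → [3, -4, -12, -18, -27, -33, -42, 4]
j=7: vals[7] = (-42)-4 = -46 → [3, -4, -12, -18, -27, -33, -42, -46]

[3, -4, -12, -18, -27, -33, -42, -46]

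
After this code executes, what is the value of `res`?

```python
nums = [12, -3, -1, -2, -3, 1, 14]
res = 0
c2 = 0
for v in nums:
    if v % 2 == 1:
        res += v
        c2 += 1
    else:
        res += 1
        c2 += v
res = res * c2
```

-84

v=12: not odd, res = 0+1 = 1; c2=12
v=-3: odd, res = 1+(-3) = -2; c2=13
v=-1: odd, res = (-2)+(-1) = -3; c2=14
v=-2: not odd, res = (-3)+1 = -2; c2=12
v=-3: odd, res = (-2)+(-3) = -5; c2=13
v=1: odd, res = (-5)+1 = -4; c2=14
v=14: not odd, res = (-4)+1 = -3; c2=28
res*c2 = (-3)*28 = -84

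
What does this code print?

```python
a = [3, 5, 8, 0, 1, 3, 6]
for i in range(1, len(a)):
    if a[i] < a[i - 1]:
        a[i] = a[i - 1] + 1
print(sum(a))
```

58

i=1: 5>=3, unchanged → [3, 5, 8, 0, 1, 3, 6]
i=2: 8>=5, unchanged → [3, 5, 8, 0, 1, 3, 6]
i=3: 0<8, a[3] = 8+1 = 9 → [3, 5, 8, 9, 1, 3, 6]
i=4: 1<9, a[4] = 9+1 = 10 → [3, 5, 8, 9, 10, 3, 6]
i=5: 3<10, a[5] = 10+1 = 11 → [3, 5, 8, 9, 10, 11, 6]
i=6: 6<11, a[6] = 11+1 = 12 → [3, 5, 8, 9, 10, 11, 12]
sum = 58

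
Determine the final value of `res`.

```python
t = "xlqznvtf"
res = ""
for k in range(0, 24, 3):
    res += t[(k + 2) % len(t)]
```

'qvxztlnf'

k=0: add t[2]='q' → 'q'
k=3: add t[5]='v' → 'qv'
k=6: add t[0]='x' → 'qvx'
k=9: add t[3]='z' → 'qvxz'
k=12: add t[6]='t' → 'qvxzt'
k=15: add t[1]='l' → 'qvxztl'
k=18: add t[4]='n' → 'qvxztln'
k=21: add t[7]='f' → 'qvxztlnf'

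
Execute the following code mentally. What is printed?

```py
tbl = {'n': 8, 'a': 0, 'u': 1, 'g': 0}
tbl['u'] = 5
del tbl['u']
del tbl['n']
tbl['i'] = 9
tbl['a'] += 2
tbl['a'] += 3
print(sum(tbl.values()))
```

14

tbl['u'] = 5 → {'n': 8, 'a': 0, 'u': 5, 'g': 0}
del 'u' → {'n': 8, 'a': 0, 'g': 0}
del 'n' → {'a': 0, 'g': 0}
tbl['i'] = 9 → {'a': 0, 'g': 0, 'i': 9}
tbl['a'] = 0+2 = 2 → {'a': 2, 'g': 0, 'i': 9}
tbl['a'] = 2+3 = 5 → {'a': 5, 'g': 0, 'i': 9}
sum of values = 14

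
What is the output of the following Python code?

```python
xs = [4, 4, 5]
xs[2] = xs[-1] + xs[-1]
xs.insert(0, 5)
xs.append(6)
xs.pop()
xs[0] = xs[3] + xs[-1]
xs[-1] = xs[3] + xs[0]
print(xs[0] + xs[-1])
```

xs[2] = xs[-1]+xs[-1] = 5+5 = 10 → [4, 4, 10]
insert 5 at 0 → [5, 4, 4, 10]
append 6 → [5, 4, 4, 10, 6]
pop() removes 6 → [5, 4, 4, 10]
xs[0] = xs[3]+xs[-1] = 10+10 = 20 → [20, 4, 4, 10]
xs[-1] = xs[3]+xs[0] = 10+20 = 30 → [20, 4, 4, 30]
xs[0]+xs[-1] = 20+30 = 50

50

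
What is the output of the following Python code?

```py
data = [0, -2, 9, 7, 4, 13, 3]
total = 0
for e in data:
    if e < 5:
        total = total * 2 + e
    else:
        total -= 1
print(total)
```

e=0: <5, total = 0*2+0 = 0
e=-2: <5, total = 0*2+(-2) = -2
e=9: not <5, total = (-2)-1 = -3
e=7: not <5, total = (-3)-1 = -4
e=4: <5, total = (-4)*2+4 = -4
e=13: not <5, total = (-4)-1 = -5
e=3: <5, total = (-5)*2+3 = -7

-7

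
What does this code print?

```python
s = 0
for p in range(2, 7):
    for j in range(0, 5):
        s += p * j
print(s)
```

200

p=2,j=0: s = 0+0 = 0
p=2,j=1: s = 0+2 = 2
p=2,j=2: s = 2+4 = 6
p=2,j=3: s = 6+6 = 12
p=2,j=4: s = 12+8 = 20
p=3,j=0: s = 20+0 = 20
p=3,j=1: s = 20+3 = 23
p=3,j=2: s = 23+6 = 29
p=3,j=3: s = 29+9 = 38
p=3,j=4: s = 38+12 = 50
p=4,j=0: s = 50+0 = 50
p=4,j=1: s = 50+4 = 54
p=4,j=2: s = 54+8 = 62
p=4,j=3: s = 62+12 = 74
p=4,j=4: s = 74+16 = 90
p=5,j=0: s = 90+0 = 90
p=5,j=1: s = 90+5 = 95
p=5,j=2: s = 95+10 = 105
p=5,j=3: s = 105+15 = 120
p=5,j=4: s = 120+20 = 140
p=6,j=0: s = 140+0 = 140
p=6,j=1: s = 140+6 = 146
p=6,j=2: s = 146+12 = 158
p=6,j=3: s = 158+18 = 176
p=6,j=4: s = 176+24 = 200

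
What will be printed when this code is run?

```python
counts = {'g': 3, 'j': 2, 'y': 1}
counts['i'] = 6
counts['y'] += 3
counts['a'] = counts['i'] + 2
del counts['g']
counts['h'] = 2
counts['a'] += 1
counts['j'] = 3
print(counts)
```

{'j': 3, 'y': 4, 'i': 6, 'a': 9, 'h': 2}

counts['i'] = 6 → {'g': 3, 'j': 2, 'y': 1, 'i': 6}
counts['y'] = 1+3 = 4 → {'g': 3, 'j': 2, 'y': 4, 'i': 6}
counts['a'] = counts['i']+2 = 8 → {'g': 3, 'j': 2, 'y': 4, 'i': 6, 'a': 8}
del 'g' → {'j': 2, 'y': 4, 'i': 6, 'a': 8}
counts['h'] = 2 → {'j': 2, 'y': 4, 'i': 6, 'a': 8, 'h': 2}
counts['a'] = 8+1 = 9 → {'j': 2, 'y': 4, 'i': 6, 'a': 9, 'h': 2}
counts['j'] = 3 → {'j': 3, 'y': 4, 'i': 6, 'a': 9, 'h': 2}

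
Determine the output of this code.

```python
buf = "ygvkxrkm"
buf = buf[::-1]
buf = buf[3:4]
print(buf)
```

x

reverse → 'mkrxkvgy'
slice [3:4] → 'x'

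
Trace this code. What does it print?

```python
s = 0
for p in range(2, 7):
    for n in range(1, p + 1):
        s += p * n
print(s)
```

p=2,n=1: s = 0+2 = 2
p=2,n=2: s = 2+4 = 6
p=3,n=1: s = 6+3 = 9
p=3,n=2: s = 9+6 = 15
p=3,n=3: s = 15+9 = 24
p=4,n=1: s = 24+4 = 28
p=4,n=2: s = 28+8 = 36
p=4,n=3: s = 36+12 = 48
p=4,n=4: s = 48+16 = 64
p=5,n=1: s = 64+5 = 69
p=5,n=2: s = 69+10 = 79
p=5,n=3: s = 79+15 = 94
p=5,n=4: s = 94+20 = 114
p=5,n=5: s = 114+25 = 139
p=6,n=1: s = 139+6 = 145
p=6,n=2: s = 145+12 = 157
p=6,n=3: s = 157+18 = 175
p=6,n=4: s = 175+24 = 199
p=6,n=5: s = 199+30 = 229
p=6,n=6: s = 229+36 = 265

265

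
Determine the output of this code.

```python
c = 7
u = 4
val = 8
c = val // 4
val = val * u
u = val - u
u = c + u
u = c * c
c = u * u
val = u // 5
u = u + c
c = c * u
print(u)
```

20

c = 8//4 = 2
val = 8*4 = 32
u = 32-4 = 28
u = 2+28 = 30
u = 2*2 = 4
c = 4*4 = 16
val = 4//5 = 0
u = 4+16 = 20
c = 16*20 = 320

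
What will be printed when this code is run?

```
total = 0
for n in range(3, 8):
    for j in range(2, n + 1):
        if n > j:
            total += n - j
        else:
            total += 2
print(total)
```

45

n=3,j=2: 3>2, total = 0+1 = 1
n=3,j=3: not 3>3, total = 1+2 = 3
n=4,j=2: 4>2, total = 3+2 = 5
n=4,j=3: 4>3, total = 5+1 = 6
n=4,j=4: not 4>4, total = 6+2 = 8
n=5,j=2: 5>2, total = 8+3 = 11
n=5,j=3: 5>3, total = 11+2 = 13
n=5,j=4: 5>4, total = 13+1 = 14
n=5,j=5: not 5>5, total = 14+2 = 16
n=6,j=2: 6>2, total = 16+4 = 20
n=6,j=3: 6>3, total = 20+3 = 23
n=6,j=4: 6>4, total = 23+2 = 25
n=6,j=5: 6>5, total = 25+1 = 26
n=6,j=6: not 6>6, total = 26+2 = 28
n=7,j=2: 7>2, total = 28+5 = 33
n=7,j=3: 7>3, total = 33+4 = 37
n=7,j=4: 7>4, total = 37+3 = 40
n=7,j=5: 7>5, total = 40+2 = 42
n=7,j=6: 7>6, total = 42+1 = 43
n=7,j=7: not 7>7, total = 43+2 = 45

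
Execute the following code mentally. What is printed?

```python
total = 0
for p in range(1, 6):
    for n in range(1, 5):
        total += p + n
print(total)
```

110

p=1,n=1: total = 0+2 = 2
p=1,n=2: total = 2+3 = 5
p=1,n=3: total = 5+4 = 9
p=1,n=4: total = 9+5 = 14
p=2,n=1: total = 14+3 = 17
p=2,n=2: total = 17+4 = 21
p=2,n=3: total = 21+5 = 26
p=2,n=4: total = 26+6 = 32
p=3,n=1: total = 32+4 = 36
p=3,n=2: total = 36+5 = 41
p=3,n=3: total = 41+6 = 47
p=3,n=4: total = 47+7 = 54
p=4,n=1: total = 54+5 = 59
p=4,n=2: total = 59+6 = 65
p=4,n=3: total = 65+7 = 72
p=4,n=4: total = 72+8 = 80
p=5,n=1: total = 80+6 = 86
p=5,n=2: total = 86+7 = 93
p=5,n=3: total = 93+8 = 101
p=5,n=4: total = 101+9 = 110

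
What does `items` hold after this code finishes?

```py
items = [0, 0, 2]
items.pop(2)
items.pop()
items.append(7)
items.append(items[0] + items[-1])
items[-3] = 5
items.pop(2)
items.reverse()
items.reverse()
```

[5, 7]

pop(2) removes 2 → [0, 0]
pop() removes 0 → [0]
append 7 → [0, 7]
append items[0]+items[-1] = 0+7 = 7 → [0, 7, 7]
items[-3] = 5 → [5, 7, 7]
pop(2) removes 7 → [5, 7]
reverse → [7, 5]
reverse → [5, 7]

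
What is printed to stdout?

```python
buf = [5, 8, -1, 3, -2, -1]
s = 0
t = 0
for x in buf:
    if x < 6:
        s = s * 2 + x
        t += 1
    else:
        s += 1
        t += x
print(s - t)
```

82

x=5: <6, s = 0*2+5 = 5; t=1
x=8: not <6, s = 5+1 = 6; t=9
x=-1: <6, s = 6*2+(-1) = 11; t=10
x=3: <6, s = 11*2+3 = 25; t=11
x=-2: <6, s = 25*2+(-2) = 48; t=12
x=-1: <6, s = 48*2+(-1) = 95; t=13
s-t = 95-13 = 82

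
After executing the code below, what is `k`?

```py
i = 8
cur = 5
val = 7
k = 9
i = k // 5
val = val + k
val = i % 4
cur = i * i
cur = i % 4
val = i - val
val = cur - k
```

i = 9//5 = 1
val = 7+9 = 16
val = 1%4 = 1
cur = 1*1 = 1
cur = 1%4 = 1
val = 1-1 = 0
val = 1-9 = -8

9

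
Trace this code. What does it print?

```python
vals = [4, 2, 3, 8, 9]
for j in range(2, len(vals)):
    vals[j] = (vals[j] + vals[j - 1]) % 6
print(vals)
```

[4, 2, 5, 1, 4]

j=2: vals[2] = (3+2)%6 = 5 → [4, 2, 5, 8, 9]
j=3: vals[3] = (8+5)%6 = 1 → [4, 2, 5, 1, 9]
j=4: vals[4] = (9+1)%6 = 4 → [4, 2, 5, 1, 4]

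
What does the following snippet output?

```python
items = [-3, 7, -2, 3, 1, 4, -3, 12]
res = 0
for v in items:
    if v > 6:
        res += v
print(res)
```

19

v=-3: not >6
v=7: >6, res = 0+7 = 7
v=-2: not >6
v=3: not >6
v=1: not >6
v=4: not >6
v=-3: not >6
v=12: >6, res = 7+12 = 19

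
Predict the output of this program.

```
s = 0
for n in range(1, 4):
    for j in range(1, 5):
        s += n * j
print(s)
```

n=1,j=1: s = 0+1 = 1
n=1,j=2: s = 1+2 = 3
n=1,j=3: s = 3+3 = 6
n=1,j=4: s = 6+4 = 10
n=2,j=1: s = 10+2 = 12
n=2,j=2: s = 12+4 = 16
n=2,j=3: s = 16+6 = 22
n=2,j=4: s = 22+8 = 30
n=3,j=1: s = 30+3 = 33
n=3,j=2: s = 33+6 = 39
n=3,j=3: s = 39+9 = 48
n=3,j=4: s = 48+12 = 60

60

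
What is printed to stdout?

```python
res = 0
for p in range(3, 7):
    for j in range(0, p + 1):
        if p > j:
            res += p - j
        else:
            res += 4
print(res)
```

68

p=3,j=0: 3>0, res = 0+3 = 3
p=3,j=1: 3>1, res = 3+2 = 5
p=3,j=2: 3>2, res = 5+1 = 6
p=3,j=3: not 3>3, res = 6+4 = 10
p=4,j=0: 4>0, res = 10+4 = 14
p=4,j=1: 4>1, res = 14+3 = 17
p=4,j=2: 4>2, res = 17+2 = 19
p=4,j=3: 4>3, res = 19+1 = 20
p=4,j=4: not 4>4, res = 20+4 = 24
p=5,j=0: 5>0, res = 24+5 = 29
p=5,j=1: 5>1, res = 29+4 = 33
p=5,j=2: 5>2, res = 33+3 = 36
p=5,j=3: 5>3, res = 36+2 = 38
p=5,j=4: 5>4, res = 38+1 = 39
p=5,j=5: not 5>5, res = 39+4 = 43
p=6,j=0: 6>0, res = 43+6 = 49
p=6,j=1: 6>1, res = 49+5 = 54
p=6,j=2: 6>2, res = 54+4 = 58
p=6,j=3: 6>3, res = 58+3 = 61
p=6,j=4: 6>4, res = 61+2 = 63
p=6,j=5: 6>5, res = 63+1 = 64
p=6,j=6: not 6>6, res = 64+4 = 68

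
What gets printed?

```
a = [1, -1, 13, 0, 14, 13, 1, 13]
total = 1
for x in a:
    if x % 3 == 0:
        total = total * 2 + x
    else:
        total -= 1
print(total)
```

-8

x=1: not %3==0, total = 1-1 = 0
x=-1: not %3==0, total = 0-1 = -1
x=13: not %3==0, total = (-1)-1 = -2
x=0: %3==0, total = (-2)*2+0 = -4
x=14: not %3==0, total = (-4)-1 = -5
x=13: not %3==0, total = (-5)-1 = -6
x=1: not %3==0, total = (-6)-1 = -7
x=13: not %3==0, total = (-7)-1 = -8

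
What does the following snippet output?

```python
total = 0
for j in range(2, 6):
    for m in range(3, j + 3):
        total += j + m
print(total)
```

116

j=2,m=3: total = 0+5 = 5
j=2,m=4: total = 5+6 = 11
j=3,m=3: total = 11+6 = 17
j=3,m=4: total = 17+7 = 24
j=3,m=5: total = 24+8 = 32
j=4,m=3: total = 32+7 = 39
j=4,m=4: total = 39+8 = 47
j=4,m=5: total = 47+9 = 56
j=4,m=6: total = 56+10 = 66
j=5,m=3: total = 66+8 = 74
j=5,m=4: total = 74+9 = 83
j=5,m=5: total = 83+10 = 93
j=5,m=6: total = 93+11 = 104
j=5,m=7: total = 104+12 = 116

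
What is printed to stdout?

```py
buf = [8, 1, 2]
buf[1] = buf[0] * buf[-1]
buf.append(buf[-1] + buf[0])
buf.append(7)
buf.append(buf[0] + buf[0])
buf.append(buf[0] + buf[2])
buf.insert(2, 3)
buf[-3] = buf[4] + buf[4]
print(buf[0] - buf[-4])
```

buf[1] = buf[0]*buf[-1] = 8*2 = 16 → [8, 16, 2]
append buf[-1]+buf[0] = 2+8 = 10 → [8, 16, 2, 10]
append 7 → [8, 16, 2, 10, 7]
append buf[0]+buf[0] = 8+8 = 16 → [8, 16, 2, 10, 7, 16]
append buf[0]+buf[2] = 8+2 = 10 → [8, 16, 2, 10, 7, 16, 10]
insert 3 at 2 → [8, 16, 3, 2, 10, 7, 16, 10]
buf[-3] = buf[4]+buf[4] = 10+10 = 20 → [8, 16, 3, 2, 10, 20, 16, 10]
buf[0]-buf[-4] = 8-10 = -2

-2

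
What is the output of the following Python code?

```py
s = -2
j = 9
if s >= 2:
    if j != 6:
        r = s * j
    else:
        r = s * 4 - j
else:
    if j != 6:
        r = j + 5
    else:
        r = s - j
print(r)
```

s=-2, j=9
s >= 2 is False; j != 6 is True
→ r = j + 5 = 14

14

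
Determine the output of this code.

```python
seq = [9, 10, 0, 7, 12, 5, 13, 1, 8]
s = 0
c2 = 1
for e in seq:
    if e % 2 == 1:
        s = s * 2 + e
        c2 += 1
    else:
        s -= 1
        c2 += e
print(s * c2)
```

7416

e=9: odd, s = 0*2+9 = 9; c2=2
e=10: not odd, s = 9-1 = 8; c2=12
e=0: not odd, s = 8-1 = 7; c2=12
e=7: odd, s = 7*2+7 = 21; c2=13
e=12: not odd, s = 21-1 = 20; c2=25
e=5: odd, s = 20*2+5 = 45; c2=26
e=13: odd, s = 45*2+13 = 103; c2=27
e=1: odd, s = 103*2+1 = 207; c2=28
e=8: not odd, s = 207-1 = 206; c2=36
s*c2 = 206*36 = 7416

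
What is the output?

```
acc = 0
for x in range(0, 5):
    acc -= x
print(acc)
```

x=0: acc = 0-0 = 0
x=1: acc = 0-1 = -1
x=2: acc = (-1)-2 = -3
x=3: acc = (-3)-3 = -6
x=4: acc = (-6)-4 = -10

-10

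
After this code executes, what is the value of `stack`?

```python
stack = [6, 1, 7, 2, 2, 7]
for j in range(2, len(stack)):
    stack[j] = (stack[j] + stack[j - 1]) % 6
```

j=2: stack[2] = (7+1)%6 = 2 → [6, 1, 2, 2, 2, 7]
j=3: stack[3] = (2+2)%6 = 4 → [6, 1, 2, 4, 2, 7]
j=4: stack[4] = (2+4)%6 = 0 → [6, 1, 2, 4, 0, 7]
j=5: stack[5] = (7+0)%6 = 1 → [6, 1, 2, 4, 0, 1]

[6, 1, 2, 4, 0, 1]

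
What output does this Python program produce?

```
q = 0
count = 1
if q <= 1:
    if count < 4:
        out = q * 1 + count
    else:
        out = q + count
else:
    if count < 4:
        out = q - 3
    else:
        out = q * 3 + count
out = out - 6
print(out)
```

q=0, count=1
q <= 1 is True; count < 4 is True
→ out = q * 1 + count = 1
out = 1-6 = -5

-5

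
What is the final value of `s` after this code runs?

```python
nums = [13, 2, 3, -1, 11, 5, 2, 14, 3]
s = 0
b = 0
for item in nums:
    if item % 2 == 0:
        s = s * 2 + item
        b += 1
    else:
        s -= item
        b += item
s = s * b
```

-5661

item=13: not even, s = 0-13 = -13; b=13
item=2: even, s = (-13)*2+2 = -24; b=14
item=3: not even, s = (-24)-3 = -27; b=17
item=-1: not even, s = (-27)-(-1) = -26; b=16
item=11: not even, s = (-26)-11 = -37; b=27
item=5: not even, s = (-37)-5 = -42; b=32
item=2: even, s = (-42)*2+2 = -82; b=33
item=14: even, s = (-82)*2+14 = -150; b=34
item=3: not even, s = (-150)-3 = -153; b=37
s*b = (-153)*37 = -5661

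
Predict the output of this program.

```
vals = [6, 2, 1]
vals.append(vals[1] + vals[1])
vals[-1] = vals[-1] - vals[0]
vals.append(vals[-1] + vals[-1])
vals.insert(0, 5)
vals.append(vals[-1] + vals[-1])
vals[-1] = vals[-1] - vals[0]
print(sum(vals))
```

-5

append vals[1]+vals[1] = 2+2 = 4 → [6, 2, 1, 4]
vals[-1] = vals[-1]-vals[0] = 4-6 = -2 → [6, 2, 1, -2]
append vals[-1]+vals[-1] = (-2)+(-2) = -4 → [6, 2, 1, -2, -4]
insert 5 at 0 → [5, 6, 2, 1, -2, -4]
append vals[-1]+vals[-1] = (-4)+(-4) = -8 → [5, 6, 2, 1, -2, -4, -8]
vals[-1] = vals[-1]-vals[0] = (-8)-5 = -13 → [5, 6, 2, 1, -2, -4, -13]
sum = -5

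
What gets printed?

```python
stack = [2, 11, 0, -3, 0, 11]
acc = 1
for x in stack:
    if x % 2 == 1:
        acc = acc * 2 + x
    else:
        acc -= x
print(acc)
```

41

x=2: not odd, acc = 1-2 = -1
x=11: odd, acc = (-1)*2+11 = 9
x=0: not odd, acc = 9-0 = 9
x=-3: odd, acc = 9*2+(-3) = 15
x=0: not odd, acc = 15-0 = 15
x=11: odd, acc = 15*2+11 = 41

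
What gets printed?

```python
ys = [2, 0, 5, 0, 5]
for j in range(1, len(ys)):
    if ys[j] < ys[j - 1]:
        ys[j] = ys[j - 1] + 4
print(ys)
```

[2, 6, 10, 14, 18]

j=1: 0<2, ys[1] = 2+4 = 6 → [2, 6, 5, 0, 5]
j=2: 5<6, ys[2] = 6+4 = 10 → [2, 6, 10, 0, 5]
j=3: 0<10, ys[3] = 10+4 = 14 → [2, 6, 10, 14, 5]
j=4: 5<14, ys[4] = 14+4 = 18 → [2, 6, 10, 14, 18]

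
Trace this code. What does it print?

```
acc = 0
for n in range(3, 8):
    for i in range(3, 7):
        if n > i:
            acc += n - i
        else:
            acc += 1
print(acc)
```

n=3,i=3: not 3>3, acc = 0+1 = 1
n=3,i=4: not 3>4, acc = 1+1 = 2
n=3,i=5: not 3>5, acc = 2+1 = 3
n=3,i=6: not 3>6, acc = 3+1 = 4
n=4,i=3: 4>3, acc = 4+1 = 5
n=4,i=4: not 4>4, acc = 5+1 = 6
n=4,i=5: not 4>5, acc = 6+1 = 7
n=4,i=6: not 4>6, acc = 7+1 = 8
n=5,i=3: 5>3, acc = 8+2 = 10
n=5,i=4: 5>4, acc = 10+1 = 11
n=5,i=5: not 5>5, acc = 11+1 = 12
n=5,i=6: not 5>6, acc = 12+1 = 13
n=6,i=3: 6>3, acc = 13+3 = 16
n=6,i=4: 6>4, acc = 16+2 = 18
n=6,i=5: 6>5, acc = 18+1 = 19
n=6,i=6: not 6>6, acc = 19+1 = 20
n=7,i=3: 7>3, acc = 20+4 = 24
n=7,i=4: 7>4, acc = 24+3 = 27
n=7,i=5: 7>5, acc = 27+2 = 29
n=7,i=6: 7>6, acc = 29+1 = 30

30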